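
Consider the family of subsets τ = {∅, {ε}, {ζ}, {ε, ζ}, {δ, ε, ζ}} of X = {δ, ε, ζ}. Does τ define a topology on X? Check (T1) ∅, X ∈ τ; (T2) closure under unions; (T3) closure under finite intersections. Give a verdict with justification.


τ IS a topology on X.

Axiom (T1): ∅ ∈ τ? Yes; X ∈ τ? Yes.
Axiom (T2/T3): check pairwise unions and intersections of members of τ.
All pairwise intersections and unions checked — each lies in τ. Therefore τ satisfies (T1), (T2), (T3): it IS a topology on X.


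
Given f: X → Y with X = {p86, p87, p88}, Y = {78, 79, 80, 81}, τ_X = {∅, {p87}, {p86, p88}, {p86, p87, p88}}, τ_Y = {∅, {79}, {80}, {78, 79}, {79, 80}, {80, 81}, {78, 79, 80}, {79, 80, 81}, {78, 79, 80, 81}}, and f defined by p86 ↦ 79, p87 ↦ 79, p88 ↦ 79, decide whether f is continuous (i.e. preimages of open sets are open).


f IS continuous.

Compute f^{-1}(U) for each U ∈ τ_Y:
  U = ∅: f^{-1}(U) = ∅ ∈ τ_X ✓.
  U = {79}: f^{-1}(U) = {p86, p87, p88} ∈ τ_X ✓.
  U = {80}: f^{-1}(U) = ∅ ∈ τ_X ✓.
  U = {78, 79}: f^{-1}(U) = {p86, p87, p88} ∈ τ_X ✓.
  U = {79, 80}: f^{-1}(U) = {p86, p87, p88} ∈ τ_X ✓.
  U = {80, 81}: f^{-1}(U) = ∅ ∈ τ_X ✓.
  U = {78, 79, 80}: f^{-1}(U) = {p86, p87, p88} ∈ τ_X ✓.
  U = {79, 80, 81}: f^{-1}(U) = {p86, p87, p88} ∈ τ_X ✓.
  U = {78, 79, 80, 81}: f^{-1}(U) = {p86, p87, p88} ∈ τ_X ✓.
Every preimage lies in τ_X, so f IS continuous.


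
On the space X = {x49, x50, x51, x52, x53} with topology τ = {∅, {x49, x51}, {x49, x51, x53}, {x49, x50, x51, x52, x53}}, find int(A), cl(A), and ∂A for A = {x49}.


int(A) = ∅, cl(A) = {x49, x50, x51, x52, x53}, ∂A = {x49, x50, x51, x52, x53}.

Closed sets in (X, τ) are complements of opens:
  closed(X, τ) = {∅, {x50, x52}, {x50, x52, x53}, {x49, x50, x51, x52, x53}}.
int(A) = ⋃ {U ∈ τ : U ⊆ A}. Opens contained in A: ∅.
Taking the union of these: int(A) = ∅.
cl(A) = ⋂ {C closed : A ⊆ C}. Closed sets containing A: {x49, x50, x51, x52, x53}.
Intersecting these: cl(A) = {x49, x50, x51, x52, x53}.
∂A = cl(A) ∖ int(A) = {x49, x50, x51, x52, x53} ∖ ∅ = {x49, x50, x51, x52, x53}.


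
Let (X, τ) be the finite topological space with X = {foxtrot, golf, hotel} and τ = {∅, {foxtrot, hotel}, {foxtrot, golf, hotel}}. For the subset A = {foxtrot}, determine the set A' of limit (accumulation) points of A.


A' = {golf, hotel}

For each x ∈ X, list the open sets U ∈ τ with x ∈ U, then check whether U ∩ (A ∖ {x}) ≠ ∅ for every such U.
  x = foxtrot: open {foxtrot, hotel} ∋ x has {foxtrot, hotel} ∩ (A ∖ {foxtrot}) = ∅, so x is NOT a limit point.
  x = golf: opens ∋ x are {foxtrot, golf, hotel}; each meets A ∖ {golf}, so x IS a limit point.
  x = hotel: opens ∋ x are {foxtrot, hotel}, {foxtrot, golf, hotel}; each meets A ∖ {hotel}, so x IS a limit point.
Collecting: A' = {golf, hotel}.


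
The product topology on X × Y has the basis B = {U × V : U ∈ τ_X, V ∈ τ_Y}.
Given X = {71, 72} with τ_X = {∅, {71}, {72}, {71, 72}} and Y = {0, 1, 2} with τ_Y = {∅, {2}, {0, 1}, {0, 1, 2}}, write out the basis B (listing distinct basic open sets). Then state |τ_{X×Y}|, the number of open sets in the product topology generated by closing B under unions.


Basis B = {∅ × ∅, {71} × {2}, {72} × {2}, {71} × {0, 1}, {71, 72} × {2}, {72} × {0, 1}, {71} × {0, 1, 2}, {72} × {0, 1, 2}, {71, 72} × {0, 1}, {71, 72} × {0, 1, 2}}; |τ_{X×Y}| = 16.

Enumerate products U × V with U ∈ τ_X, V ∈ τ_Y (deduplicated):
  ∅ × ∅ = {} (∅)
  {71} × {2} = {(71,2)}
  {72} × {2} = {(72,2)}
  {71} × {0, 1} = {(71,0), (71,1)}
  {71, 72} × {2} = {(71,2), (72,2)}
  {72} × {0, 1} = {(72,0), (72,1)}
  {71} × {0, 1, 2} = {(71,0), (71,1), (71,2)}
  {72} × {0, 1, 2} = {(72,0), (72,1), (72,2)}
  {71, 72} × {0, 1} = {(71,0), (71,1), (72,0), (72,1)}
  {71, 72} × {0, 1, 2} = {(71,0), (71,1), (71,2), (72,0), (72,1), (72,2)}
These 10 distinct sets form the basis B.
Close under arbitrary unions to get τ_{X×Y}; counting gives |τ_{X×Y}| = 16.


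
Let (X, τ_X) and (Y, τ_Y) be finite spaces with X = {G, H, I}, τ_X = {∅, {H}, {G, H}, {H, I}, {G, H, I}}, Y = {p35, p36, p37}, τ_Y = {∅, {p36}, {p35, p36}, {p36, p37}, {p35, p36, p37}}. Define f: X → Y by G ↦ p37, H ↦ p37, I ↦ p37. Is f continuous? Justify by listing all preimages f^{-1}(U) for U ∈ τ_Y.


f IS continuous.

Compute f^{-1}(U) for each U ∈ τ_Y:
  U = ∅: f^{-1}(U) = ∅ ∈ τ_X ✓.
  U = {p36}: f^{-1}(U) = ∅ ∈ τ_X ✓.
  U = {p35, p36}: f^{-1}(U) = ∅ ∈ τ_X ✓.
  U = {p36, p37}: f^{-1}(U) = {G, H, I} ∈ τ_X ✓.
  U = {p35, p36, p37}: f^{-1}(U) = {G, H, I} ∈ τ_X ✓.
Every preimage lies in τ_X, so f IS continuous.


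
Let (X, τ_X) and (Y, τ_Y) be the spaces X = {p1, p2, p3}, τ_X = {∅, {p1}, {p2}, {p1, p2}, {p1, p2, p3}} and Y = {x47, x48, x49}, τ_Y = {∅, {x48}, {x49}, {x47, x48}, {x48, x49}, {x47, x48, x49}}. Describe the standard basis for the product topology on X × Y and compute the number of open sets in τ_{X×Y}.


Basis B = {∅ × ∅, {p1} × {x48}, {p1} × {x49}, {p2} × {x48}, {p2} × {x49}, {p1} × {x47, x48}, {p1} × {x48, x49}, {p1, p2} × {x48}, {p1, p2} × {x49}, {p2} × {x47, x48}, {p2} × {x48, x49}, {p1} × {x47, x48, x49}, {p1, p2, p3} × {x48}, {p1, p2, p3} × {x49}, {p2} × {x47, x48, x49}, {p1, p2} × {x47, x48}, {p1, p2} × {x48, x49}, {p1, p2} × {x47, x48, x49}, {p1, p2, p3} × {x47, x48}, {p1, p2, p3} × {x48, x49}, {p1, p2, p3} × {x47, x48, x49}}; |τ_{X×Y}| = 70.

Enumerate products U × V with U ∈ τ_X, V ∈ τ_Y (deduplicated):
  ∅ × ∅ = {} (∅)
  {p1} × {x48} = {(p1,x48)}
  {p1} × {x49} = {(p1,x49)}
  {p2} × {x48} = {(p2,x48)}
  {p2} × {x49} = {(p2,x49)}
  {p1} × {x47, x48} = {(p1,x47), (p1,x48)}
  {p1} × {x48, x49} = {(p1,x48), (p1,x49)}
  {p1, p2} × {x48} = {(p1,x48), (p2,x48)}
  {p1, p2} × {x49} = {(p1,x49), (p2,x49)}
  {p2} × {x47, x48} = {(p2,x47), (p2,x48)}
  {p2} × {x48, x49} = {(p2,x48), (p2,x49)}
  {p1} × {x47, x48, x49} = {(p1,x47), (p1,x48), (p1,x49)}
  {p1, p2, p3} × {x48} = {(p1,x48), (p2,x48), (p3,x48)}
  {p1, p2, p3} × {x49} = {(p1,x49), (p2,x49), (p3,x49)}
  {p2} × {x47, x48, x49} = {(p2,x47), (p2,x48), (p2,x49)}
  {p1, p2} × {x47, x48} = {(p1,x47), (p1,x48), (p2,x47), (p2,x48)}
  {p1, p2} × {x48, x49} = {(p1,x48), (p1,x49), (p2,x48), (p2,x49)}
  {p1, p2} × {x47, x48, x49} = {(p1,x47), (p1,x48), (p1,x49), (p2,x47), (p2,x48), (p2,x49)}
  {p1, p2, p3} × {x47, x48} = {(p1,x47), (p1,x48), (p2,x47), (p2,x48), (p3,x47), (p3,x48)}
  {p1, p2, p3} × {x48, x49} = {(p1,x48), (p1,x49), (p2,x48), (p2,x49), (p3,x48), (p3,x49)}
  {p1, p2, p3} × {x47, x48, x49} = {(p1,x47), (p1,x48), (p1,x49), (p2,x47), (p2,x48), (p2,x49), (p3,x47), (p3,x48), (p3,x49)}
These 21 distinct sets form the basis B.
Close under arbitrary unions to get τ_{X×Y}; counting gives |τ_{X×Y}| = 70.


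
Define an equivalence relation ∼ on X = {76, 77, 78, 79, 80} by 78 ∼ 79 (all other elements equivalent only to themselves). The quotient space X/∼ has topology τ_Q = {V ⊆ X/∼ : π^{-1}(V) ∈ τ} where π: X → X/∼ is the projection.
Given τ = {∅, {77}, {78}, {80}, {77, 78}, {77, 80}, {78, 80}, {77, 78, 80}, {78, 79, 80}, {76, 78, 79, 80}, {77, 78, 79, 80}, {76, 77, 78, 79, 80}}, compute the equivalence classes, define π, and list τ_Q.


X/∼ = {[76], [77], [78=79], [80]}; |τ_Q| = 8.

Equivalence classes: [76], [77], [78=79], [80].
Quotient map π: X → X/∼ sends 76 ↦ [76], 77 ↦ [77], 78 ↦ [78=79], 79 ↦ [78=79], 80 ↦ [80].
For each subset V ⊆ X/∼, compute π^{-1}(V) ⊆ X and check whether π^{-1}(V) ∈ τ. V is open in τ_Q iff π^{-1}(V) ∈ τ.
  V = {}: π^{-1}(V) = ∅ ∈ τ ✓.
  V = {[76]}: π^{-1}(V) = {76} ∉ τ ✗.
  V = {[77]}: π^{-1}(V) = {77} ∈ τ ✓.
  V = {[76], [77]}: π^{-1}(V) = {76, 77} ∉ τ ✗.
  V = {[78=79]}: π^{-1}(V) = {78, 79} ∉ τ ✗.
  V = {[76], [78=79]}: π^{-1}(V) = {76, 78, 79} ∉ τ ✗.
  V = {[77], [78=79]}: π^{-1}(V) = {77, 78, 79} ∉ τ ✗.
  V = {[76], [77], [78=79]}: π^{-1}(V) = {76, 77, 78, 79} ∉ τ ✗.
  V = {[80]}: π^{-1}(V) = {80} ∈ τ ✓.
  V = {[76], [80]}: π^{-1}(V) = {76, 80} ∉ τ ✗.
  V = {[77], [80]}: π^{-1}(V) = {77, 80} ∈ τ ✓.
  V = {[76], [77], [80]}: π^{-1}(V) = {76, 77, 80} ∉ τ ✗.
  V = {[78=79], [80]}: π^{-1}(V) = {78, 79, 80} ∈ τ ✓.
  V = {[76], [78=79], [80]}: π^{-1}(V) = {76, 78, 79, 80} ∈ τ ✓.
  V = {[77], [78=79], [80]}: π^{-1}(V) = {77, 78, 79, 80} ∈ τ ✓.
  V = {[76], [77], [78=79], [80]}: π^{-1}(V) = {76, 77, 78, 79, 80} ∈ τ ✓.
Open sets in the quotient: τ_Q = {{}, {[77]}, {[80]}, {[77], [80]}, {[78=79], [80]}, {[76], [78=79], [80]}, {[77], [78=79], [80]}, {[76], [77], [78=79], [80]}} (8 elements).


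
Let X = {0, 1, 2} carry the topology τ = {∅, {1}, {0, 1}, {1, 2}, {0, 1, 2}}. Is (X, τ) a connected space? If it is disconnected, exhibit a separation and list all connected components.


(X, τ) is connected.

Find clopen sets (U ∈ τ with X ∖ U ∈ τ):
  U = ∅, X ∖ U = {0, 1, 2} — both open, so U is clopen.
  U = {0, 1, 2}, X ∖ U = ∅ — both open, so U is clopen.
Only trivial clopens (∅ and X) exist, so (X, τ) is connected.
Compute connected components by grouping points that agree on all clopens:
  component: {0, 1, 2}


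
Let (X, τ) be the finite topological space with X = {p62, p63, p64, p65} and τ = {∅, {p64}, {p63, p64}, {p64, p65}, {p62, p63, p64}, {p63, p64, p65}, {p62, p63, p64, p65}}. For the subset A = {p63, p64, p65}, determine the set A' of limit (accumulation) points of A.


A' = {p62, p63, p65}

For each x ∈ X, list the open sets U ∈ τ with x ∈ U, then check whether U ∩ (A ∖ {x}) ≠ ∅ for every such U.
  x = p62: opens ∋ x are {p62, p63, p64}, {p62, p63, p64, p65}; each meets A ∖ {p62}, so x IS a limit point.
  x = p63: opens ∋ x are {p63, p64}, {p62, p63, p64}, {p63, p64, p65}, {p62, p63, p64, p65}; each meets A ∖ {p63}, so x IS a limit point.
  x = p64: open {p64} ∋ x has {p64} ∩ (A ∖ {p64}) = ∅, so x is NOT a limit point.
  x = p65: opens ∋ x are {p64, p65}, {p63, p64, p65}, {p62, p63, p64, p65}; each meets A ∖ {p65}, so x IS a limit point.
Collecting: A' = {p62, p63, p65}.


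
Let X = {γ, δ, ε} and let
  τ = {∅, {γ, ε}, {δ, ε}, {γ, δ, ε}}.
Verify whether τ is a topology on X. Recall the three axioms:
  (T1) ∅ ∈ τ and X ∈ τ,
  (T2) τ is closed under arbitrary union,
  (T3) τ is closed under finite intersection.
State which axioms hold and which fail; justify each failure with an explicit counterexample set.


τ is NOT a topology on X.

Axiom (T1): ∅ ∈ τ? Yes; X ∈ τ? Yes.
Axiom (T2/T3): check pairwise unions and intersections of members of τ.
Counterexample for (T3): {γ, ε} ∩ {δ, ε} = {ε} ∉ τ. Therefore τ is NOT a topology.


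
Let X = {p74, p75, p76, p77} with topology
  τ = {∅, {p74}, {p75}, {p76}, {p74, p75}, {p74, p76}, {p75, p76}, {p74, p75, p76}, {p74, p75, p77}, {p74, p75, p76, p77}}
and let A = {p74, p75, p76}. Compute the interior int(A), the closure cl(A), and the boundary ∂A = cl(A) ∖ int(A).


int(A) = {p74, p75, p76}, cl(A) = {p74, p75, p76, p77}, ∂A = {p77}.

Closed sets in (X, τ) are complements of opens:
  closed(X, τ) = {∅, {p76}, {p77}, {p74, p77}, {p75, p77}, {p76, p77}, {p74, p75, p77}, {p74, p76, p77}, {p75, p76, p77}, {p74, p75, p76, p77}}.
int(A) = ⋃ {U ∈ τ : U ⊆ A}. Opens contained in A: ∅, {p74}, {p75}, {p76}, {p74, p75}, {p74, p76}, {p75, p76}, {p74, p75, p76}.
Taking the union of these: int(A) = {p74, p75, p76}.
cl(A) = ⋂ {C closed : A ⊆ C}. Closed sets containing A: {p74, p75, p76, p77}.
Intersecting these: cl(A) = {p74, p75, p76, p77}.
∂A = cl(A) ∖ int(A) = {p74, p75, p76, p77} ∖ {p74, p75, p76} = {p77}.


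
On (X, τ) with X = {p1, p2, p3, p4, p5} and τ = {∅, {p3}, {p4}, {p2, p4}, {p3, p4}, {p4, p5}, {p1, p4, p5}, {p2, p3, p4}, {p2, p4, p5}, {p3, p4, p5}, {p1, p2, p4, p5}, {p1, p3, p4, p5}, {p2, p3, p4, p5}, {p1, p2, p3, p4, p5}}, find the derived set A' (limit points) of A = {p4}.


A' = {p1, p2, p5}

For each x ∈ X, list the open sets U ∈ τ with x ∈ U, then check whether U ∩ (A ∖ {x}) ≠ ∅ for every such U.
  x = p1: opens ∋ x are {p1, p4, p5}, {p1, p2, p4, p5}, {p1, p3, p4, p5}, {p1, p2, p3, p4, p5}; each meets A ∖ {p1}, so x IS a limit point.
  x = p2: opens ∋ x are {p2, p4}, {p2, p3, p4}, {p2, p4, p5}, {p1, p2, p4, p5}, {p2, p3, p4, p5}, {p1, p2, p3, p4, p5}; each meets A ∖ {p2}, so x IS a limit point.
  x = p3: open {p3} ∋ x has {p3} ∩ (A ∖ {p3}) = ∅, so x is NOT a limit point.
  x = p4: open {p4} ∋ x has {p4} ∩ (A ∖ {p4}) = ∅, so x is NOT a limit point.
  x = p5: opens ∋ x are {p4, p5}, {p1, p4, p5}, {p2, p4, p5}, {p3, p4, p5}, {p1, p2, p4, p5}, {p1, p3, p4, p5}, {p2, p3, p4, p5}, {p1, p2, p3, p4, p5}; each meets A ∖ {p5}, so x IS a limit point.
Collecting: A' = {p1, p2, p5}.


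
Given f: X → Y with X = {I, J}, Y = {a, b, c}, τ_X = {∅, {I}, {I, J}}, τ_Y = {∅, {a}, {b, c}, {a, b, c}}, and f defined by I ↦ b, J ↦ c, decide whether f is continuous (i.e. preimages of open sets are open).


f IS continuous.

Compute f^{-1}(U) for each U ∈ τ_Y:
  U = ∅: f^{-1}(U) = ∅ ∈ τ_X ✓.
  U = {a}: f^{-1}(U) = ∅ ∈ τ_X ✓.
  U = {b, c}: f^{-1}(U) = {I, J} ∈ τ_X ✓.
  U = {a, b, c}: f^{-1}(U) = {I, J} ∈ τ_X ✓.
Every preimage lies in τ_X, so f IS continuous.


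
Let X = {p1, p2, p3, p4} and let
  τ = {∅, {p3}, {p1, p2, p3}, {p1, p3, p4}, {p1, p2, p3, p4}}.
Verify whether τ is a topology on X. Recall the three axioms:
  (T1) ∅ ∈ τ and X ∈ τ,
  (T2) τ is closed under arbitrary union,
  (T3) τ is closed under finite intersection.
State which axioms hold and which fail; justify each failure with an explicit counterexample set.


τ is NOT a topology on X.

Axiom (T1): ∅ ∈ τ? Yes; X ∈ τ? Yes.
Axiom (T2/T3): check pairwise unions and intersections of members of τ.
Counterexample for (T3): {p1, p2, p3} ∩ {p1, p3, p4} = {p1, p3} ∉ τ. Therefore τ is NOT a topology.


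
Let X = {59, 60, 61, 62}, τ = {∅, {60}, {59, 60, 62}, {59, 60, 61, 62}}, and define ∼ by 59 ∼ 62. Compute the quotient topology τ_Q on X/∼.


X/∼ = {[59=62], [60], [61]}; |τ_Q| = 4.

Equivalence classes: [59=62], [60], [61].
Quotient map π: X → X/∼ sends 59 ↦ [59=62], 60 ↦ [60], 61 ↦ [61], 62 ↦ [59=62].
For each subset V ⊆ X/∼, compute π^{-1}(V) ⊆ X and check whether π^{-1}(V) ∈ τ. V is open in τ_Q iff π^{-1}(V) ∈ τ.
  V = {}: π^{-1}(V) = ∅ ∈ τ ✓.
  V = {[59=62]}: π^{-1}(V) = {59, 62} ∉ τ ✗.
  V = {[60]}: π^{-1}(V) = {60} ∈ τ ✓.
  V = {[59=62], [60]}: π^{-1}(V) = {59, 60, 62} ∈ τ ✓.
  V = {[61]}: π^{-1}(V) = {61} ∉ τ ✗.
  V = {[59=62], [61]}: π^{-1}(V) = {59, 61, 62} ∉ τ ✗.
  V = {[60], [61]}: π^{-1}(V) = {60, 61} ∉ τ ✗.
  V = {[59=62], [60], [61]}: π^{-1}(V) = {59, 60, 61, 62} ∈ τ ✓.
Open sets in the quotient: τ_Q = {{}, {[60]}, {[59=62], [60]}, {[59=62], [60], [61]}} (4 elements).


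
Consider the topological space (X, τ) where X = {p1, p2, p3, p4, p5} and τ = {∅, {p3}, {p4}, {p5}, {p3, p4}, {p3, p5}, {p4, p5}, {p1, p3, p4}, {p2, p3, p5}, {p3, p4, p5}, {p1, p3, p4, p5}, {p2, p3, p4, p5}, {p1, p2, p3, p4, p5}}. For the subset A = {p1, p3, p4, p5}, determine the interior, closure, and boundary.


int(A) = {p1, p3, p4, p5}, cl(A) = {p1, p2, p3, p4, p5}, ∂A = {p2}.

Closed sets in (X, τ) are complements of opens:
  closed(X, τ) = {∅, {p1}, {p2}, {p1, p2}, {p1, p4}, {p2, p5}, {p1, p2, p3}, {p1, p2, p4}, {p1, p2, p5}, {p1, p2, p3, p4}, {p1, p2, p3, p5}, {p1, p2, p4, p5}, {p1, p2, p3, p4, p5}}.
int(A) = ⋃ {U ∈ τ : U ⊆ A}. Opens contained in A: ∅, {p3}, {p4}, {p5}, {p3, p4}, {p3, p5}, {p4, p5}, {p1, p3, p4}, {p3, p4, p5}, {p1, p3, p4, p5}.
Taking the union of these: int(A) = {p1, p3, p4, p5}.
cl(A) = ⋂ {C closed : A ⊆ C}. Closed sets containing A: {p1, p2, p3, p4, p5}.
Intersecting these: cl(A) = {p1, p2, p3, p4, p5}.
∂A = cl(A) ∖ int(A) = {p1, p2, p3, p4, p5} ∖ {p1, p3, p4, p5} = {p2}.


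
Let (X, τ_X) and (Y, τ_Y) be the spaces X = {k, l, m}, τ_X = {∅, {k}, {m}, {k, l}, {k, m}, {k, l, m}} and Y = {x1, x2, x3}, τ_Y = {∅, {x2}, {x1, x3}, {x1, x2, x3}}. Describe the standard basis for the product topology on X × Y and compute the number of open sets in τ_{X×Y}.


Basis B = {∅ × ∅, {k} × {x2}, {m} × {x2}, {k} × {x1, x3}, {k, l} × {x2}, {k, m} × {x2}, {m} × {x1, x3}, {k} × {x1, x2, x3}, {k, l, m} × {x2}, {m} × {x1, x2, x3}, {k, l} × {x1, x3}, {k, m} × {x1, x3}, {k, l} × {x1, x2, x3}, {k, m} × {x1, x2, x3}, {k, l, m} × {x1, x3}, {k, l, m} × {x1, x2, x3}}; |τ_{X×Y}| = 36.

Enumerate products U × V with U ∈ τ_X, V ∈ τ_Y (deduplicated):
  ∅ × ∅ = {} (∅)
  {k} × {x2} = {(k,x2)}
  {m} × {x2} = {(m,x2)}
  {k} × {x1, x3} = {(k,x1), (k,x3)}
  {k, l} × {x2} = {(k,x2), (l,x2)}
  {k, m} × {x2} = {(k,x2), (m,x2)}
  {m} × {x1, x3} = {(m,x1), (m,x3)}
  {k} × {x1, x2, x3} = {(k,x1), (k,x2), (k,x3)}
  {k, l, m} × {x2} = {(k,x2), (l,x2), (m,x2)}
  {m} × {x1, x2, x3} = {(m,x1), (m,x2), (m,x3)}
  {k, l} × {x1, x3} = {(k,x1), (k,x3), (l,x1), (l,x3)}
  {k, m} × {x1, x3} = {(k,x1), (k,x3), (m,x1), (m,x3)}
  {k, l} × {x1, x2, x3} = {(k,x1), (k,x2), (k,x3), (l,x1), (l,x2), (l,x3)}
  {k, m} × {x1, x2, x3} = {(k,x1), (k,x2), (k,x3), (m,x1), (m,x2), (m,x3)}
  {k, l, m} × {x1, x3} = {(k,x1), (k,x3), (l,x1), (l,x3), (m,x1), (m,x3)}
  {k, l, m} × {x1, x2, x3} = {(k,x1), (k,x2), (k,x3), (l,x1), (l,x2), (l,x3), (m,x1), (m,x2), (m,x3)}
These 16 distinct sets form the basis B.
Close under arbitrary unions to get τ_{X×Y}; counting gives |τ_{X×Y}| = 36.


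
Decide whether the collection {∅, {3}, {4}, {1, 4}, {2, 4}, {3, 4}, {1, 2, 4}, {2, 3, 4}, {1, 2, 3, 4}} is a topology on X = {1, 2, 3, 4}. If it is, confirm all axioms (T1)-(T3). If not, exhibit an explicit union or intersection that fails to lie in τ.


τ is NOT a topology on X.

Axiom (T1): ∅ ∈ τ? Yes; X ∈ τ? Yes.
Axiom (T2/T3): check pairwise unions and intersections of members of τ.
Counterexample for (T2): {3} ∪ {1, 4} = {1, 3, 4} ∉ τ. Therefore τ is NOT a topology.


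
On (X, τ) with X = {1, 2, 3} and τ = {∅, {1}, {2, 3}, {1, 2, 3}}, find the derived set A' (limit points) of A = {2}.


A' = {3}

For each x ∈ X, list the open sets U ∈ τ with x ∈ U, then check whether U ∩ (A ∖ {x}) ≠ ∅ for every such U.
  x = 1: open {1} ∋ x has {1} ∩ (A ∖ {1}) = ∅, so x is NOT a limit point.
  x = 2: open {2, 3} ∋ x has {2, 3} ∩ (A ∖ {2}) = ∅, so x is NOT a limit point.
  x = 3: opens ∋ x are {2, 3}, {1, 2, 3}; each meets A ∖ {3}, so x IS a limit point.
Collecting: A' = {3}.


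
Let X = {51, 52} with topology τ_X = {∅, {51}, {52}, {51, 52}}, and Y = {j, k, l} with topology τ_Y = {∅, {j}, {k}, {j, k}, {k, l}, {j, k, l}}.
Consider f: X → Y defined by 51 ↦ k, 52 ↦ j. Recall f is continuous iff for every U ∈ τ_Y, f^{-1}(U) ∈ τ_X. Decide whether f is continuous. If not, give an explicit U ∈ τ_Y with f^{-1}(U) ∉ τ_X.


f IS continuous.

Compute f^{-1}(U) for each U ∈ τ_Y:
  U = ∅: f^{-1}(U) = ∅ ∈ τ_X ✓.
  U = {j}: f^{-1}(U) = {52} ∈ τ_X ✓.
  U = {k}: f^{-1}(U) = {51} ∈ τ_X ✓.
  U = {j, k}: f^{-1}(U) = {51, 52} ∈ τ_X ✓.
  U = {k, l}: f^{-1}(U) = {51} ∈ τ_X ✓.
  U = {j, k, l}: f^{-1}(U) = {51, 52} ∈ τ_X ✓.
Every preimage lies in τ_X, so f IS continuous.


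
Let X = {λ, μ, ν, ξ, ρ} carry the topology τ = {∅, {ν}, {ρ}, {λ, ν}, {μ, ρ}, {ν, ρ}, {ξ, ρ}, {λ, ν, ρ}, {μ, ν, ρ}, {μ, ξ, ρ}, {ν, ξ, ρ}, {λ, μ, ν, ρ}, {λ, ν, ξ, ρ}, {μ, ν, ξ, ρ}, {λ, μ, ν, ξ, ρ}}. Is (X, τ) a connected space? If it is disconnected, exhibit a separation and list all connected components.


(X, τ) is disconnected; components = [{λ, ν}, {μ, ξ, ρ}].

Find clopen sets (U ∈ τ with X ∖ U ∈ τ):
  U = ∅, X ∖ U = {λ, μ, ν, ξ, ρ} — both open, so U is clopen.
  U = {λ, ν}, X ∖ U = {μ, ξ, ρ} — both open, so U is clopen.
  U = {μ, ξ, ρ}, X ∖ U = {λ, ν} — both open, so U is clopen.
  U = {λ, μ, ν, ξ, ρ}, X ∖ U = ∅ — both open, so U is clopen.
Nontrivial clopen(s) exist: e.g. {λ, ν}. So (X, τ) is disconnected.
Compute connected components by grouping points that agree on all clopens:
  component: {λ, ν}
  component: {μ, ξ, ρ}


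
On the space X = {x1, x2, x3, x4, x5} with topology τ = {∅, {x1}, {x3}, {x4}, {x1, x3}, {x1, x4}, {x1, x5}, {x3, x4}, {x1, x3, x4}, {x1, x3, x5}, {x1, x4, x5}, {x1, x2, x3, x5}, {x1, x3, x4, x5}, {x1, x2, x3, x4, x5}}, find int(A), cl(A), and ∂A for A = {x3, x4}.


int(A) = {x3, x4}, cl(A) = {x2, x3, x4}, ∂A = {x2}.

Closed sets in (X, τ) are complements of opens:
  closed(X, τ) = {∅, {x2}, {x4}, {x2, x3}, {x2, x4}, {x2, x5}, {x1, x2, x5}, {x2, x3, x4}, {x2, x3, x5}, {x2, x4, x5}, {x1, x2, x3, x5}, {x1, x2, x4, x5}, {x2, x3, x4, x5}, {x1, x2, x3, x4, x5}}.
int(A) = ⋃ {U ∈ τ : U ⊆ A}. Opens contained in A: ∅, {x3}, {x4}, {x3, x4}.
Taking the union of these: int(A) = {x3, x4}.
cl(A) = ⋂ {C closed : A ⊆ C}. Closed sets containing A: {x2, x3, x4}, {x2, x3, x4, x5}, {x1, x2, x3, x4, x5}.
Intersecting these: cl(A) = {x2, x3, x4}.
∂A = cl(A) ∖ int(A) = {x2, x3, x4} ∖ {x3, x4} = {x2}.


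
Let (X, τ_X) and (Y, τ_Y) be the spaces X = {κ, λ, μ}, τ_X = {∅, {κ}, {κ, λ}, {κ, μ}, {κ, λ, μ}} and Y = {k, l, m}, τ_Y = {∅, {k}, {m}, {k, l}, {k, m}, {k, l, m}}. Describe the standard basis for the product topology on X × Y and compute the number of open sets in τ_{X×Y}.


Basis B = {∅ × ∅, {κ} × {k}, {κ} × {m}, {κ} × {k, l}, {κ} × {k, m}, {κ, λ} × {k}, {κ, μ} × {k}, {κ, λ} × {m}, {κ, μ} × {m}, {κ} × {k, l, m}, {κ, λ, μ} × {k}, {κ, λ, μ} × {m}, {κ, λ} × {k, l}, {κ, μ} × {k, l}, {κ, λ} × {k, m}, {κ, μ} × {k, m}, {κ, λ} × {k, l, m}, {κ, μ} × {k, l, m}, {κ, λ, μ} × {k, l}, {κ, λ, μ} × {k, m}, {κ, λ, μ} × {k, l, m}}; |τ_{X×Y}| = 70.

Enumerate products U × V with U ∈ τ_X, V ∈ τ_Y (deduplicated):
  ∅ × ∅ = {} (∅)
  {κ} × {k} = {(κ,k)}
  {κ} × {m} = {(κ,m)}
  {κ} × {k, l} = {(κ,k), (κ,l)}
  {κ} × {k, m} = {(κ,k), (κ,m)}
  {κ, λ} × {k} = {(κ,k), (λ,k)}
  {κ, μ} × {k} = {(κ,k), (μ,k)}
  {κ, λ} × {m} = {(κ,m), (λ,m)}
  {κ, μ} × {m} = {(κ,m), (μ,m)}
  {κ} × {k, l, m} = {(κ,k), (κ,l), (κ,m)}
  {κ, λ, μ} × {k} = {(κ,k), (λ,k), (μ,k)}
  {κ, λ, μ} × {m} = {(κ,m), (λ,m), (μ,m)}
  {κ, λ} × {k, l} = {(κ,k), (κ,l), (λ,k), (λ,l)}
  {κ, μ} × {k, l} = {(κ,k), (κ,l), (μ,k), (μ,l)}
  {κ, λ} × {k, m} = {(κ,k), (κ,m), (λ,k), (λ,m)}
  {κ, μ} × {k, m} = {(κ,k), (κ,m), (μ,k), (μ,m)}
  {κ, λ} × {k, l, m} = {(κ,k), (κ,l), (κ,m), (λ,k), (λ,l), (λ,m)}
  {κ, μ} × {k, l, m} = {(κ,k), (κ,l), (κ,m), (μ,k), (μ,l), (μ,m)}
  {κ, λ, μ} × {k, l} = {(κ,k), (κ,l), (λ,k), (λ,l), (μ,k), (μ,l)}
  {κ, λ, μ} × {k, m} = {(κ,k), (κ,m), (λ,k), (λ,m), (μ,k), (μ,m)}
  {κ, λ, μ} × {k, l, m} = {(κ,k), (κ,l), (κ,m), (λ,k), (λ,l), (λ,m), (μ,k), (μ,l), (μ,m)}
These 21 distinct sets form the basis B.
Close under arbitrary unions to get τ_{X×Y}; counting gives |τ_{X×Y}| = 70.


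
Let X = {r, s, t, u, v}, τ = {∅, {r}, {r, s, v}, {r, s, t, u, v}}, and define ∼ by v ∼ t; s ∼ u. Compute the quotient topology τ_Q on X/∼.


X/∼ = {[r], [s=u], [t=v]}; |τ_Q| = 3.

Equivalence classes: [r], [s=u], [t=v].
Quotient map π: X → X/∼ sends r ↦ [r], s ↦ [s=u], t ↦ [t=v], u ↦ [s=u], v ↦ [t=v].
For each subset V ⊆ X/∼, compute π^{-1}(V) ⊆ X and check whether π^{-1}(V) ∈ τ. V is open in τ_Q iff π^{-1}(V) ∈ τ.
  V = {}: π^{-1}(V) = ∅ ∈ τ ✓.
  V = {[r]}: π^{-1}(V) = {r} ∈ τ ✓.
  V = {[s=u]}: π^{-1}(V) = {s, u} ∉ τ ✗.
  V = {[r], [s=u]}: π^{-1}(V) = {r, s, u} ∉ τ ✗.
  V = {[t=v]}: π^{-1}(V) = {t, v} ∉ τ ✗.
  V = {[r], [t=v]}: π^{-1}(V) = {r, t, v} ∉ τ ✗.
  V = {[s=u], [t=v]}: π^{-1}(V) = {s, t, u, v} ∉ τ ✗.
  V = {[r], [s=u], [t=v]}: π^{-1}(V) = {r, s, t, u, v} ∈ τ ✓.
Open sets in the quotient: τ_Q = {{}, {[r]}, {[r], [s=u], [t=v]}} (3 elements).


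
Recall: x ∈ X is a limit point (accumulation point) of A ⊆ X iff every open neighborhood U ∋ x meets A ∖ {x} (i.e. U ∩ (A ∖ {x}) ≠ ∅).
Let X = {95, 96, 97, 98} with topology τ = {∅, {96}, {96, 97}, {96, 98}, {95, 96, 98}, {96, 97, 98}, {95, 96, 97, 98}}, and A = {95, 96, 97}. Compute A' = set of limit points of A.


A' = {95, 97, 98}

For each x ∈ X, list the open sets U ∈ τ with x ∈ U, then check whether U ∩ (A ∖ {x}) ≠ ∅ for every such U.
  x = 95: opens ∋ x are {95, 96, 98}, {95, 96, 97, 98}; each meets A ∖ {95}, so x IS a limit point.
  x = 96: open {96} ∋ x has {96} ∩ (A ∖ {96}) = ∅, so x is NOT a limit point.
  x = 97: opens ∋ x are {96, 97}, {96, 97, 98}, {95, 96, 97, 98}; each meets A ∖ {97}, so x IS a limit point.
  x = 98: opens ∋ x are {96, 98}, {95, 96, 98}, {96, 97, 98}, {95, 96, 97, 98}; each meets A ∖ {98}, so x IS a limit point.
Collecting: A' = {95, 97, 98}.


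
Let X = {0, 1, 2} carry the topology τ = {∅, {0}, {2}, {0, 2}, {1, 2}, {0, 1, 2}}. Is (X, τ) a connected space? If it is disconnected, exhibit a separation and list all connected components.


(X, τ) is disconnected; components = [{0}, {1, 2}].

Find clopen sets (U ∈ τ with X ∖ U ∈ τ):
  U = ∅, X ∖ U = {0, 1, 2} — both open, so U is clopen.
  U = {0}, X ∖ U = {1, 2} — both open, so U is clopen.
  U = {1, 2}, X ∖ U = {0} — both open, so U is clopen.
  U = {0, 1, 2}, X ∖ U = ∅ — both open, so U is clopen.
Nontrivial clopen(s) exist: e.g. {1, 2}. So (X, τ) is disconnected.
Compute connected components by grouping points that agree on all clopens:
  component: {0}
  component: {1, 2}


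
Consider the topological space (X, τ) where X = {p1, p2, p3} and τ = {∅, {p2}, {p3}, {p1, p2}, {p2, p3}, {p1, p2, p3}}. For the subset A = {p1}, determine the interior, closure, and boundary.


int(A) = ∅, cl(A) = {p1}, ∂A = {p1}.

Closed sets in (X, τ) are complements of opens:
  closed(X, τ) = {∅, {p1}, {p3}, {p1, p2}, {p1, p3}, {p1, p2, p3}}.
int(A) = ⋃ {U ∈ τ : U ⊆ A}. Opens contained in A: ∅.
Taking the union of these: int(A) = ∅.
cl(A) = ⋂ {C closed : A ⊆ C}. Closed sets containing A: {p1}, {p1, p2}, {p1, p3}, {p1, p2, p3}.
Intersecting these: cl(A) = {p1}.
∂A = cl(A) ∖ int(A) = {p1} ∖ ∅ = {p1}.


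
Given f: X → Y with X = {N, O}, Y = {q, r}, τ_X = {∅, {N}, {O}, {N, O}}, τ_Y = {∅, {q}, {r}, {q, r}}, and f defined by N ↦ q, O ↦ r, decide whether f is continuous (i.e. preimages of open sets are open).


f IS continuous.

Compute f^{-1}(U) for each U ∈ τ_Y:
  U = ∅: f^{-1}(U) = ∅ ∈ τ_X ✓.
  U = {q}: f^{-1}(U) = {N} ∈ τ_X ✓.
  U = {r}: f^{-1}(U) = {O} ∈ τ_X ✓.
  U = {q, r}: f^{-1}(U) = {N, O} ∈ τ_X ✓.
Every preimage lies in τ_X, so f IS continuous.


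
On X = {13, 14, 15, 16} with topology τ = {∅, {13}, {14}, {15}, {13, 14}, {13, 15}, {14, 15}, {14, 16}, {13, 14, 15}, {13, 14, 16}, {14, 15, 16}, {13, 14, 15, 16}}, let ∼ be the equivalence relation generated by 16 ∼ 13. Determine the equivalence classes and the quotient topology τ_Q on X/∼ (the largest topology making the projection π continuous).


X/∼ = {[13=16], [14], [15]}; |τ_Q| = 6.

Equivalence classes: [13=16], [14], [15].
Quotient map π: X → X/∼ sends 13 ↦ [13=16], 14 ↦ [14], 15 ↦ [15], 16 ↦ [13=16].
For each subset V ⊆ X/∼, compute π^{-1}(V) ⊆ X and check whether π^{-1}(V) ∈ τ. V is open in τ_Q iff π^{-1}(V) ∈ τ.
  V = {}: π^{-1}(V) = ∅ ∈ τ ✓.
  V = {[13=16]}: π^{-1}(V) = {13, 16} ∉ τ ✗.
  V = {[14]}: π^{-1}(V) = {14} ∈ τ ✓.
  V = {[13=16], [14]}: π^{-1}(V) = {13, 14, 16} ∈ τ ✓.
  V = {[15]}: π^{-1}(V) = {15} ∈ τ ✓.
  V = {[13=16], [15]}: π^{-1}(V) = {13, 15, 16} ∉ τ ✗.
  V = {[14], [15]}: π^{-1}(V) = {14, 15} ∈ τ ✓.
  V = {[13=16], [14], [15]}: π^{-1}(V) = {13, 14, 15, 16} ∈ τ ✓.
Open sets in the quotient: τ_Q = {{}, {[14]}, {[13=16], [14]}, {[15]}, {[14], [15]}, {[13=16], [14], [15]}} (6 elements).


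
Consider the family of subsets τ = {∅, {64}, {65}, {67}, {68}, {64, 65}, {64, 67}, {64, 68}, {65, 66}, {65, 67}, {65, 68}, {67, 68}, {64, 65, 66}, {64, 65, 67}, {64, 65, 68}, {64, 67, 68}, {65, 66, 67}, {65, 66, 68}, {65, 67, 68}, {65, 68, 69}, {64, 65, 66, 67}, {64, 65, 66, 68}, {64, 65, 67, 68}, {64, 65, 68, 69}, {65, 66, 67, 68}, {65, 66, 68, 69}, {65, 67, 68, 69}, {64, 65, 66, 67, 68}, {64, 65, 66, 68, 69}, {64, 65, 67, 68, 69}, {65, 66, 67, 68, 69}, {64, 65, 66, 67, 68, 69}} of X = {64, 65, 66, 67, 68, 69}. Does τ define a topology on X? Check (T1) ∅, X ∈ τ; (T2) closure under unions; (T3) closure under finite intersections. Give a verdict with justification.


τ IS a topology on X.

Axiom (T1): ∅ ∈ τ? Yes; X ∈ τ? Yes.
Axiom (T2/T3): check pairwise unions and intersections of members of τ.
All pairwise intersections and unions checked — each lies in τ. Therefore τ satisfies (T1), (T2), (T3): it IS a topology on X.


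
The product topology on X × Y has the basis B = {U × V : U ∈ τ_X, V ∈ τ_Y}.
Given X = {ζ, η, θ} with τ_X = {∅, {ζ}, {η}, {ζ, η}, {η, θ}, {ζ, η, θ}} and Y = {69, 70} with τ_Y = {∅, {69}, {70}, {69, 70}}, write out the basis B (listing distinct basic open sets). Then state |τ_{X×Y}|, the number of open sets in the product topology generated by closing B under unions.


Basis B = {∅ × ∅, {ζ} × {69}, {ζ} × {70}, {η} × {69}, {η} × {70}, {ζ} × {69, 70}, {ζ, η} × {69}, {ζ, η} × {70}, {η} × {69, 70}, {η, θ} × {69}, {η, θ} × {70}, {ζ, η, θ} × {69}, {ζ, η, θ} × {70}, {ζ, η} × {69, 70}, {η, θ} × {69, 70}, {ζ, η, θ} × {69, 70}}; |τ_{X×Y}| = 36.

Enumerate products U × V with U ∈ τ_X, V ∈ τ_Y (deduplicated):
  ∅ × ∅ = {} (∅)
  {ζ} × {69} = {(ζ,69)}
  {ζ} × {70} = {(ζ,70)}
  {η} × {69} = {(η,69)}
  {η} × {70} = {(η,70)}
  {ζ} × {69, 70} = {(ζ,69), (ζ,70)}
  {ζ, η} × {69} = {(ζ,69), (η,69)}
  {ζ, η} × {70} = {(ζ,70), (η,70)}
  {η} × {69, 70} = {(η,69), (η,70)}
  {η, θ} × {69} = {(η,69), (θ,69)}
  {η, θ} × {70} = {(η,70), (θ,70)}
  {ζ, η, θ} × {69} = {(ζ,69), (η,69), (θ,69)}
  {ζ, η, θ} × {70} = {(ζ,70), (η,70), (θ,70)}
  {ζ, η} × {69, 70} = {(ζ,69), (ζ,70), (η,69), (η,70)}
  {η, θ} × {69, 70} = {(η,69), (η,70), (θ,69), (θ,70)}
  {ζ, η, θ} × {69, 70} = {(ζ,69), (ζ,70), (η,69), (η,70), (θ,69), (θ,70)}
These 16 distinct sets form the basis B.
Close under arbitrary unions to get τ_{X×Y}; counting gives |τ_{X×Y}| = 36.


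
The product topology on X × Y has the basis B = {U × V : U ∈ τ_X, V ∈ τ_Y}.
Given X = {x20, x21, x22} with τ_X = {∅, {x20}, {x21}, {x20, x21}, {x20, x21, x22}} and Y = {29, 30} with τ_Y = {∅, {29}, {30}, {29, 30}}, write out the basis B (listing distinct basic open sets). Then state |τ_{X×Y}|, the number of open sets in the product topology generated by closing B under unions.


Basis B = {∅ × ∅, {x20} × {29}, {x20} × {30}, {x21} × {29}, {x21} × {30}, {x20} × {29, 30}, {x20, x21} × {29}, {x20, x21} × {30}, {x21} × {29, 30}, {x20, x21, x22} × {29}, {x20, x21, x22} × {30}, {x20, x21} × {29, 30}, {x20, x21, x22} × {29, 30}}; |τ_{X×Y}| = 25.

Enumerate products U × V with U ∈ τ_X, V ∈ τ_Y (deduplicated):
  ∅ × ∅ = {} (∅)
  {x20} × {29} = {(x20,29)}
  {x20} × {30} = {(x20,30)}
  {x21} × {29} = {(x21,29)}
  {x21} × {30} = {(x21,30)}
  {x20} × {29, 30} = {(x20,29), (x20,30)}
  {x20, x21} × {29} = {(x20,29), (x21,29)}
  {x20, x21} × {30} = {(x20,30), (x21,30)}
  {x21} × {29, 30} = {(x21,29), (x21,30)}
  {x20, x21, x22} × {29} = {(x20,29), (x21,29), (x22,29)}
  {x20, x21, x22} × {30} = {(x20,30), (x21,30), (x22,30)}
  {x20, x21} × {29, 30} = {(x20,29), (x20,30), (x21,29), (x21,30)}
  {x20, x21, x22} × {29, 30} = {(x20,29), (x20,30), (x21,29), (x21,30), (x22,29), (x22,30)}
These 13 distinct sets form the basis B.
Close under arbitrary unions to get τ_{X×Y}; counting gives |τ_{X×Y}| = 25.


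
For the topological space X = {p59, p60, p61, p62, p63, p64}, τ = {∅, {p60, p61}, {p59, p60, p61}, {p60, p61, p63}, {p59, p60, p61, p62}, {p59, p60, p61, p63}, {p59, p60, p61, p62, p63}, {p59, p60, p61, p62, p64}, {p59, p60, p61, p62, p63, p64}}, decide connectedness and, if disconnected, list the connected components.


(X, τ) is connected.

Find clopen sets (U ∈ τ with X ∖ U ∈ τ):
  U = ∅, X ∖ U = {p59, p60, p61, p62, p63, p64} — both open, so U is clopen.
  U = {p59, p60, p61, p62, p63, p64}, X ∖ U = ∅ — both open, so U is clopen.
Only trivial clopens (∅ and X) exist, so (X, τ) is connected.
Compute connected components by grouping points that agree on all clopens:
  component: {p59, p60, p61, p62, p63, p64}


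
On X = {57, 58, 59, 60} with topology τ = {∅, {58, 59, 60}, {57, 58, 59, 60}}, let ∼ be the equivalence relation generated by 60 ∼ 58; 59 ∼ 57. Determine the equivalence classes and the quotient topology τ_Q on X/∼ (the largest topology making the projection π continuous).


X/∼ = {[57=59], [58=60]}; |τ_Q| = 2.

Equivalence classes: [57=59], [58=60].
Quotient map π: X → X/∼ sends 57 ↦ [57=59], 58 ↦ [58=60], 59 ↦ [57=59], 60 ↦ [58=60].
For each subset V ⊆ X/∼, compute π^{-1}(V) ⊆ X and check whether π^{-1}(V) ∈ τ. V is open in τ_Q iff π^{-1}(V) ∈ τ.
  V = {}: π^{-1}(V) = ∅ ∈ τ ✓.
  V = {[57=59]}: π^{-1}(V) = {57, 59} ∉ τ ✗.
  V = {[58=60]}: π^{-1}(V) = {58, 60} ∉ τ ✗.
  V = {[57=59], [58=60]}: π^{-1}(V) = {57, 58, 59, 60} ∈ τ ✓.
Open sets in the quotient: τ_Q = {{}, {[57=59], [58=60]}} (2 elements).


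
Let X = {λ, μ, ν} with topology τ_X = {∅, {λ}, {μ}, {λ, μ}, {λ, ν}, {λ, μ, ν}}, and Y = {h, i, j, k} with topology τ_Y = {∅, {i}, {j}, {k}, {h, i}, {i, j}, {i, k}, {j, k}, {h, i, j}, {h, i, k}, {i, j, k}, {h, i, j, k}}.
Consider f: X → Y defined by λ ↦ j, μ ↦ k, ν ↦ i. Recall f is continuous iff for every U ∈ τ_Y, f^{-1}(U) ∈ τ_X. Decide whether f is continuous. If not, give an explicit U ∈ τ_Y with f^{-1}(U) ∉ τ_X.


f is NOT continuous.

Compute f^{-1}(U) for each U ∈ τ_Y:
  U = ∅: f^{-1}(U) = ∅ ∈ τ_X ✓.
  U = {i}: f^{-1}(U) = {ν} ∉ τ_X ✗.
  U = {j}: f^{-1}(U) = {λ} ∈ τ_X ✓.
  U = {k}: f^{-1}(U) = {μ} ∈ τ_X ✓.
  U = {h, i}: f^{-1}(U) = {ν} ∉ τ_X ✗.
  U = {i, j}: f^{-1}(U) = {λ, ν} ∈ τ_X ✓.
  U = {i, k}: f^{-1}(U) = {μ, ν} ∉ τ_X ✗.
  U = {j, k}: f^{-1}(U) = {λ, μ} ∈ τ_X ✓.
  U = {h, i, j}: f^{-1}(U) = {λ, ν} ∈ τ_X ✓.
  U = {h, i, k}: f^{-1}(U) = {μ, ν} ∉ τ_X ✗.
  U = {i, j, k}: f^{-1}(U) = {λ, μ, ν} ∈ τ_X ✓.
  U = {h, i, j, k}: f^{-1}(U) = {λ, μ, ν} ∈ τ_X ✓.
Found U = {i} with f^{-1}(U) = {ν} not in τ_X. Therefore f is NOT continuous.


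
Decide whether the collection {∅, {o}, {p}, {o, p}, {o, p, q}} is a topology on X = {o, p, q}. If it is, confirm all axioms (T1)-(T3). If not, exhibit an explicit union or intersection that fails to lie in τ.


τ IS a topology on X.

Axiom (T1): ∅ ∈ τ? Yes; X ∈ τ? Yes.
Axiom (T2/T3): check pairwise unions and intersections of members of τ.
All pairwise intersections and unions checked — each lies in τ. Therefore τ satisfies (T1), (T2), (T3): it IS a topology on X.


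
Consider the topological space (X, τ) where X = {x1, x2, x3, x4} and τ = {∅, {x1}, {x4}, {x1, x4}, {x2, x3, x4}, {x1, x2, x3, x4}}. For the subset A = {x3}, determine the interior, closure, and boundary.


int(A) = ∅, cl(A) = {x2, x3}, ∂A = {x2, x3}.

Closed sets in (X, τ) are complements of opens:
  closed(X, τ) = {∅, {x1}, {x2, x3}, {x1, x2, x3}, {x2, x3, x4}, {x1, x2, x3, x4}}.
int(A) = ⋃ {U ∈ τ : U ⊆ A}. Opens contained in A: ∅.
Taking the union of these: int(A) = ∅.
cl(A) = ⋂ {C closed : A ⊆ C}. Closed sets containing A: {x2, x3}, {x1, x2, x3}, {x2, x3, x4}, {x1, x2, x3, x4}.
Intersecting these: cl(A) = {x2, x3}.
∂A = cl(A) ∖ int(A) = {x2, x3} ∖ ∅ = {x2, x3}.


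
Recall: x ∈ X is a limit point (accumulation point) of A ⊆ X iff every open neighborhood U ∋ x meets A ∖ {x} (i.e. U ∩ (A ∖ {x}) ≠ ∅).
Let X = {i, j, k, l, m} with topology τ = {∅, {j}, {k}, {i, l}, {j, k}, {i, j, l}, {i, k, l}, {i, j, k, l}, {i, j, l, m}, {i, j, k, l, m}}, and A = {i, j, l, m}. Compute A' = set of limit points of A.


A' = {i, l, m}

For each x ∈ X, list the open sets U ∈ τ with x ∈ U, then check whether U ∩ (A ∖ {x}) ≠ ∅ for every such U.
  x = i: opens ∋ x are {i, l}, {i, j, l}, {i, k, l}, {i, j, k, l}, {i, j, l, m}, {i, j, k, l, m}; each meets A ∖ {i}, so x IS a limit point.
  x = j: open {j} ∋ x has {j} ∩ (A ∖ {j}) = ∅, so x is NOT a limit point.
  x = k: open {k} ∋ x has {k} ∩ (A ∖ {k}) = ∅, so x is NOT a limit point.
  x = l: opens ∋ x are {i, l}, {i, j, l}, {i, k, l}, {i, j, k, l}, {i, j, l, m}, {i, j, k, l, m}; each meets A ∖ {l}, so x IS a limit point.
  x = m: opens ∋ x are {i, j, l, m}, {i, j, k, l, m}; each meets A ∖ {m}, so x IS a limit point.
Collecting: A' = {i, l, m}.


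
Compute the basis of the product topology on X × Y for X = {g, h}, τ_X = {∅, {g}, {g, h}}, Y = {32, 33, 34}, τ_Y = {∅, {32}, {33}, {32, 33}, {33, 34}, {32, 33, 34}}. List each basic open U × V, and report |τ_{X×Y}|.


Basis B = {∅ × ∅, {g} × {32}, {g} × {33}, {g} × {32, 33}, {g, h} × {32}, {g} × {33, 34}, {g, h} × {33}, {g} × {32, 33, 34}, {g, h} × {32, 33}, {g, h} × {33, 34}, {g, h} × {32, 33, 34}}; |τ_{X×Y}| = 18.

Enumerate products U × V with U ∈ τ_X, V ∈ τ_Y (deduplicated):
  ∅ × ∅ = {} (∅)
  {g} × {32} = {(g,32)}
  {g} × {33} = {(g,33)}
  {g} × {32, 33} = {(g,32), (g,33)}
  {g, h} × {32} = {(g,32), (h,32)}
  {g} × {33, 34} = {(g,33), (g,34)}
  {g, h} × {33} = {(g,33), (h,33)}
  {g} × {32, 33, 34} = {(g,32), (g,33), (g,34)}
  {g, h} × {32, 33} = {(g,32), (g,33), (h,32), (h,33)}
  {g, h} × {33, 34} = {(g,33), (g,34), (h,33), (h,34)}
  {g, h} × {32, 33, 34} = {(g,32), (g,33), (g,34), (h,32), (h,33), (h,34)}
These 11 distinct sets form the basis B.
Close under arbitrary unions to get τ_{X×Y}; counting gives |τ_{X×Y}| = 18.


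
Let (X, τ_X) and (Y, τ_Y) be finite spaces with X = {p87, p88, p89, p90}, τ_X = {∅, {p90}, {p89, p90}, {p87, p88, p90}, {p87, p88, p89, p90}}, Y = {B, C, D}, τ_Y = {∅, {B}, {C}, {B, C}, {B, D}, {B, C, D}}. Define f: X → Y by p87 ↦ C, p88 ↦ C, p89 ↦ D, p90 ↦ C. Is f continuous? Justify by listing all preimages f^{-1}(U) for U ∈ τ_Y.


f is NOT continuous.

Compute f^{-1}(U) for each U ∈ τ_Y:
  U = ∅: f^{-1}(U) = ∅ ∈ τ_X ✓.
  U = {B}: f^{-1}(U) = ∅ ∈ τ_X ✓.
  U = {C}: f^{-1}(U) = {p87, p88, p90} ∈ τ_X ✓.
  U = {B, C}: f^{-1}(U) = {p87, p88, p90} ∈ τ_X ✓.
  U = {B, D}: f^{-1}(U) = {p89} ∉ τ_X ✗.
  U = {B, C, D}: f^{-1}(U) = {p87, p88, p89, p90} ∈ τ_X ✓.
Found U = {B, D} with f^{-1}(U) = {p89} not in τ_X. Therefore f is NOT continuous.


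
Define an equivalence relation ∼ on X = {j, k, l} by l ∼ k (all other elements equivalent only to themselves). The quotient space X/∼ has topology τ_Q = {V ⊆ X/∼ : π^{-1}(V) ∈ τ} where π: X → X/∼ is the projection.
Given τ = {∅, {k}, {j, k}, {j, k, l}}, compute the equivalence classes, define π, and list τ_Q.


X/∼ = {[j], [k=l]}; |τ_Q| = 2.

Equivalence classes: [j], [k=l].
Quotient map π: X → X/∼ sends j ↦ [j], k ↦ [k=l], l ↦ [k=l].
For each subset V ⊆ X/∼, compute π^{-1}(V) ⊆ X and check whether π^{-1}(V) ∈ τ. V is open in τ_Q iff π^{-1}(V) ∈ τ.
  V = {}: π^{-1}(V) = ∅ ∈ τ ✓.
  V = {[j]}: π^{-1}(V) = {j} ∉ τ ✗.
  V = {[k=l]}: π^{-1}(V) = {k, l} ∉ τ ✗.
  V = {[j], [k=l]}: π^{-1}(V) = {j, k, l} ∈ τ ✓.
Open sets in the quotient: τ_Q = {{}, {[j], [k=l]}} (2 elements).
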